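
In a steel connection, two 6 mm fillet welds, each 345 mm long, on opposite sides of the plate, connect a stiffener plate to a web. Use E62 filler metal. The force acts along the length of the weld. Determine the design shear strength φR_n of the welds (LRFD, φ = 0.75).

E62XX → F_EXX = 620 MPa.
Effective throat t_e = 0.707 × 6 = 4.242 mm.
Total length L = 690 mm; A_we = 4.242 × 690 = 2927 mm².
F_nw = 0.6 F_EXX = 0.6 × 620 = 372 MPa.
φR_n = 0.75 × 372 × 2927 × 10⁻³ = 816.6 kN.

φR_n ≈ 817 kN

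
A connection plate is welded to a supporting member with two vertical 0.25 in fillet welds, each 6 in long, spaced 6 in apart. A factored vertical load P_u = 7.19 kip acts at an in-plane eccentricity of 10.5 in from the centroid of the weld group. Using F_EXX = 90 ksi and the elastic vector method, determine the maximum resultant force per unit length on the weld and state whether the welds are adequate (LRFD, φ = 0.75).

f_max ≈ 2.68 kip/in; adequate

Total weld length L_w = 12 in. Treat welds as unit-width lines.
Polar moment about centroid: J = 2[d³/12 + d(b/2)²] = 2[6³/12 + 6×3²] = 144 in³.
Direct shear f_v = P/L_w = 7.19 / 12 = 0.5992 kip/in (vertical).
Torsion M = P·e = 7.19 × 10.5 = 75.495 kip·in.
Critical point at (x, y) = (3, 3) from centroid. f_tx = M·y/J = 1.573 kip/in; f_ty = M·x/J = 1.573 kip/in.
Resultant f_max = √[f_tx² + (f_v + f_ty)²] = √[1.573² + (0.5992 + 1.573)²] = 2.682 kip/in.
Capacity per unit length: φr_n = 0.75 × 0.6 × 90 × (0.707 × 0.25) = 7.158 kip/in.
2.682 ≤ 7.158 → adequate.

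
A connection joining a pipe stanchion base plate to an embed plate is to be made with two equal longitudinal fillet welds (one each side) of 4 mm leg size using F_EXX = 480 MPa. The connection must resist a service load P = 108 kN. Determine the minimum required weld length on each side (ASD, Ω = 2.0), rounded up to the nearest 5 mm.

L = 135 mm on each side

Throat t_e = 0.707 × 4 = 2.828 mm.
r_n/Ω = (0.6 × 480 × 2.828) / 2.0 = 407.2 N/mm = 0.4072 kN/mm.
L_req = P / (r_n/Ω) = 108 / 0.4072 = 265.2 mm total.
Per side: 265.2 / 2 = 132.6 mm.
Round up → use L = 135 mm on each side.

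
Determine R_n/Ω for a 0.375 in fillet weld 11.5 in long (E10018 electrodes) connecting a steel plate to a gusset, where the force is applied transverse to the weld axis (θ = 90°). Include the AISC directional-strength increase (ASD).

R_n/Ω ≈ 137 kips

E100XX → F_EXX = 100 ksi.
t_e = 0.707 × 0.375 = 0.2651 in; A_we = 0.2651 × 11.5 = 3.049 in².
Directional factor: 1.0 + 0.5 sin^1.5(90°) = 1.5.
F_nw = 0.6 × 100 × 1.5 = 90 ksi.
R_n/Ω = (90 × 3.049) / 2.0 = 137.2 kips.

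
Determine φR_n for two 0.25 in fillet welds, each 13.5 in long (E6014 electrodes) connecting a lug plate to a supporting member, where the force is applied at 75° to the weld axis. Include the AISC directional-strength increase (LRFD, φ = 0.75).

E60XX → F_EXX = 60 ksi.
t_e = 0.707 × 0.25 = 0.1767 in; A_we = 0.1767 × 27 = 4.772 in².
Directional factor: 1.0 + 0.5 sin^1.5(75°) = 1.475.
F_nw = 0.6 × 60 × 1.475 = 53.09 ksi.
φR_n = 0.75 × 53.09 × 4.772 = 190 kips.

φR_n ≈ 190 kips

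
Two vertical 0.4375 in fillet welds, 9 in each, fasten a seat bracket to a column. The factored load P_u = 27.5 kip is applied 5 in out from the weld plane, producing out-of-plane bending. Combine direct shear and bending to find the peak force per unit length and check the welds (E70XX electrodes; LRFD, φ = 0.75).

f_max ≈ 5.32 kip/in; adequate

E70XX → F_EXX = 70 ksi.
L_w = 2 × 9 = 18 in; section modulus (unit throat) S = 2 × L²/6 = 27 in².
Direct shear f_v = P/L_w = 27.5/18 = 1.528 kip/in.
Moment M = P × e = 27.5 × 5 = 137.5 kip·in; bending f_b = M/S = 5.093 kip/in.
f_max = √(f_v² + f_b²) = √(1.528² + 5.093²) = 5.317 kip/in.
φr_n = 0.75 × 0.6 × 70 × (0.707 × 0.4375) = 9.743 kip/in → adequate.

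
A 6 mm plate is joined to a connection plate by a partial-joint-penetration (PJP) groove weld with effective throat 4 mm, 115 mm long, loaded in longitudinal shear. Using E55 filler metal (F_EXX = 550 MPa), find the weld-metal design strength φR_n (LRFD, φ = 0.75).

φR_n ≈ 114 kN

Effective throat (given) t_e = 4 mm.
A_we = 4 × 115 = 460 mm².
F_nw = 0.6 F_EXX = 330 MPa.
φR_n = 0.75 × 330 × 460 × 10⁻³ = 113.9 kN.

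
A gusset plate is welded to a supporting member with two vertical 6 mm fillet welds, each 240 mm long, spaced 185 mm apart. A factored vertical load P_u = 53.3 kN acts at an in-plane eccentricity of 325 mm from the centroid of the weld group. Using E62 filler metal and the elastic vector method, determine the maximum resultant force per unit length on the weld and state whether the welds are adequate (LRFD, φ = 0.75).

E62XX → F_EXX = 620 MPa.
Total weld length L_w = 480 mm. Treat welds as unit-width lines.
Polar moment about centroid: J = 2[d³/12 + d(b/2)²] = 2[240³/12 + 240×92.5²] = 6411000 mm³.
Direct shear f_v = P/L_w = 53.3×10³ / 480 = 111 N/mm (vertical).
Torsion M = P·e = 53.3×10³ × 325 = 17322000 N·mm.
Critical point at (x, y) = (92.5, 120) from centroid. f_tx = M·y/J = 324.2 N/mm; f_ty = M·x/J = 249.9 N/mm.
Resultant f_max = √[f_tx² + (f_v + f_ty)²] = √[324.2² + (111 + 249.9)²] = 485.2 N/mm.
Capacity per unit length: φr_n = 0.75 × 0.6 × 620 × (0.707 × 6) = 1184 N/mm.
485.2 ≤ 1184 → adequate.

f_max ≈ 485 N/mm; adequate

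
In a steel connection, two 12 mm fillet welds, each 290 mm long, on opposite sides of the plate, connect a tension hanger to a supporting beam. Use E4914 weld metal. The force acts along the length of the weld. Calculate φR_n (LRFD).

φR_n ≈ 1090 kN

E49XX → F_EXX = 490 MPa.
Effective throat t_e = 0.707 × 12 = 8.484 mm.
Total length L = 580 mm; A_we = 8.484 × 580 = 4921 mm².
F_nw = 0.6 F_EXX = 0.6 × 490 = 294 MPa.
φR_n = 0.75 × 294 × 4921 × 10⁻³ = 1085 kN.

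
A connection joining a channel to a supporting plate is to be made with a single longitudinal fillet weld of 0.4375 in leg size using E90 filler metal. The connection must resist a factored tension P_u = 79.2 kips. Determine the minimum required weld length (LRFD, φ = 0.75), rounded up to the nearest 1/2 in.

L = 6.5 in

E90XX → F_EXX = 90 ksi.
Throat t_e = 0.707 × 0.4375 = 0.3093 in.
φr_n = 0.75 × 0.6 × 90 × 0.3093 = 12.53 kips/in.
L_req = P_u / φr_n = 79.2 / 12.53 = 6.322 in total.
Round up → use L = 6.5 in.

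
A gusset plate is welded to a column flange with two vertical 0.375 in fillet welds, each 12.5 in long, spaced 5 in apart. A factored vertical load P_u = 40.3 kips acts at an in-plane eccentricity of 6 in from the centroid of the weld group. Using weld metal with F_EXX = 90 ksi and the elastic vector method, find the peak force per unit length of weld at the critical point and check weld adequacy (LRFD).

Total weld length L_w = 25 in. Treat welds as unit-width lines.
Polar moment about centroid: J = 2[d³/12 + d(b/2)²] = 2[12.5³/12 + 12.5×2.5²] = 481.8 in³.
Direct shear f_v = P/L_w = 40.3 / 25 = 1.612 kip/in (vertical).
Torsion M = P·e = 40.3 × 6 = 241.8 kip·in.
Critical point at (x, y) = (2.5, 6.25) from centroid. f_tx = M·y/J = 3.137 kip/in; f_ty = M·x/J = 1.255 kip/in.
Resultant f_max = √[f_tx² + (f_v + f_ty)²] = √[3.137² + (1.612 + 1.255)²] = 4.249 kip/in.
Capacity per unit length: φr_n = 0.75 × 0.6 × 90 × (0.707 × 0.375) = 10.74 kip/in.
4.249 ≤ 10.74 → adequate.

f_max ≈ 4.25 kip/in; adequate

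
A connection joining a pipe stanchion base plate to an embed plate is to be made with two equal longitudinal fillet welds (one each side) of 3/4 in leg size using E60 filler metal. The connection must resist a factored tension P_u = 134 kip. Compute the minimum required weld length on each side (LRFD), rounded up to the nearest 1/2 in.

E60XX → F_EXX = 60 ksi.
Throat t_e = 0.707 × 0.75 = 0.5302 in.
φr_n = 0.75 × 0.6 × 60 × 0.5302 = 14.32 kip/in.
L_req = P_u / φr_n = 134 / 14.32 = 9.36 in total.
Per side: 9.36 / 2 = 4.68 in.
Round up → use L = 5 in on each side.

L = 5 in on each side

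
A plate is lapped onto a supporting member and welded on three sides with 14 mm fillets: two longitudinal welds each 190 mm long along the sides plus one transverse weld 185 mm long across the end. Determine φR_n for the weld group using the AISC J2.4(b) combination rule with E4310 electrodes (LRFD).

E43XX → F_EXX = 430 MPa.
t_e = 0.707 × 14 = 9.898 mm.
R_nwl = 0.6 × 430 × 9.898 × 380 × 10⁻³ = 970.4 kN (longitudinal, 2 welds).
R_nwt = 0.6 × 430 × 9.898 × 185 × 10⁻³ = 472.4 kN (transverse, base value).
(i) R_nwl + R_nwt = 1443 kN; (ii) 0.85 R_nwl + 1.5 R_nwt = 1533 kN.
R_n = max = 1533 kN [governs: (ii)]; φR_n = 1150 kN.

φR_n ≈ 1150 kN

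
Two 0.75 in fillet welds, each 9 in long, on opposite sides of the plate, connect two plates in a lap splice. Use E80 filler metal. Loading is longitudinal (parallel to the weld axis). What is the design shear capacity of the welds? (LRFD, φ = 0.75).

E80XX → F_EXX = 80 ksi.
Effective throat t_e = 0.707 × 0.75 = 0.5302 in.
Total length L = 18 in; A_we = 0.5302 × 18 = 9.544 in².
F_nw = 0.6 F_EXX = 0.6 × 80 = 48 ksi.
φR_n = 0.75 × 48 × 9.544 = 343.6 kips.

φR_n ≈ 344 kips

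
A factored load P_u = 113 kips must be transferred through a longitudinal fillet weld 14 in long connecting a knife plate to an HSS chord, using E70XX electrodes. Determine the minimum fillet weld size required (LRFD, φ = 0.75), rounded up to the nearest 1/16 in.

w = 3/8 in

E70XX → F_EXX = 70 ksi.
Total weld length L = 14 in.
Required throat t_e = P_u / (φ × 0.6 F_EXX × L) = 113 / (0.75 × 0.6 × 70 × 14) = 0.2562 in.
Required leg w = t_e / 0.707 = 0.3624 in → use 3/8 in.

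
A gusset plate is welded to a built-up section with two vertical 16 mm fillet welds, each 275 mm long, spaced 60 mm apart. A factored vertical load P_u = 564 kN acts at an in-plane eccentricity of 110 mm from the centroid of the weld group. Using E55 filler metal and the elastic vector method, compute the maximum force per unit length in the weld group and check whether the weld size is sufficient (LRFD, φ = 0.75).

E55XX → F_EXX = 550 MPa.
Total weld length L_w = 550 mm. Treat welds as unit-width lines.
Polar moment about centroid: J = 2[d³/12 + d(b/2)²] = 2[275³/12 + 275×30²] = 3961000 mm³.
Direct shear f_v = P/L_w = 564×10³ / 550 = 1025 N/mm (vertical).
Torsion M = P·e = 564×10³ × 110 = 62040000 N·mm.
Critical point at (x, y) = (30, 137.5) from centroid. f_tx = M·y/J = 2154 N/mm; f_ty = M·x/J = 469.9 N/mm.
Resultant f_max = √[f_tx² + (f_v + f_ty)²] = √[2154² + (1025 + 469.9)²] = 2622 N/mm.
Capacity per unit length: φr_n = 0.75 × 0.6 × 550 × (0.707 × 16) = 2800 N/mm.
2622 ≤ 2800 → adequate.

f_max ≈ 2620 N/mm; adequate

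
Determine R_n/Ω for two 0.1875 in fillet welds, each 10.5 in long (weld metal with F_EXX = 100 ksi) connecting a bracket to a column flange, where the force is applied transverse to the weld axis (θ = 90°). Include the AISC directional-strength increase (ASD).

t_e = 0.707 × 0.1875 = 0.1326 in; A_we = 0.1326 × 21 = 2.784 in².
Directional factor: 1.0 + 0.5 sin^1.5(90°) = 1.5.
F_nw = 0.6 × 100 × 1.5 = 90 ksi.
R_n/Ω = (90 × 2.784) / 2.0 = 125.3 kips.

R_n/Ω ≈ 125 kips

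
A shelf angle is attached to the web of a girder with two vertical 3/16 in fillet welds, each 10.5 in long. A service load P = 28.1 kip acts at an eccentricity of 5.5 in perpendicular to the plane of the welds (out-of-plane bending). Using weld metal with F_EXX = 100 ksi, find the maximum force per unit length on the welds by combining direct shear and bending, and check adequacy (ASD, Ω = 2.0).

f_max ≈ 4.41 kip/in; NOT adequate

L_w = 2 × 10.5 = 21 in; section modulus (unit throat) S = 2 × L²/6 = 36.75 in².
Direct shear f_v = P/L_w = 28.1/21 = 1.338 kip/in.
Moment M = P × e = 28.1 × 5.5 = 154.55 kip·in; bending f_b = M/S = 4.205 kip/in.
f_max = √(f_v² + f_b²) = √(1.338² + 4.205²) = 4.413 kip/in.
r_n/Ω = (1/2.0) × 0.6 × 100 × (0.707 × 0.1875) = 3.977 kip/in → NOT adequate.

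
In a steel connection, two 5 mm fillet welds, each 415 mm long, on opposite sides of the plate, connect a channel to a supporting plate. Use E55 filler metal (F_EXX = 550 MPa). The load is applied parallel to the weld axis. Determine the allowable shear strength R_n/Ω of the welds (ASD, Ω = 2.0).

R_n/Ω ≈ 484 kN

Effective throat t_e = 0.707 × 5 = 3.535 mm.
Total length L = 830 mm; A_we = 3.535 × 830 = 2934 mm².
F_nw = 0.6 F_EXX = 0.6 × 550 = 330 MPa.
R_n = 330 × 2934 × 10⁻³ = 968.2 kN; R_n/Ω = 968.2/2.0 = 484.1 kN.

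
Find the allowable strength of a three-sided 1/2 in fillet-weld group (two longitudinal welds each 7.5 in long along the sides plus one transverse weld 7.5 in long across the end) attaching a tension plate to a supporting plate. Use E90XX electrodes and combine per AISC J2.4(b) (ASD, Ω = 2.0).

E90XX → F_EXX = 90 ksi.
t_e = 0.707 × 0.5 = 0.3535 in.
R_nwl = 0.6 × 90 × 0.3535 × 15 = 286.3 kips (longitudinal, 2 welds).
R_nwt = 0.6 × 90 × 0.3535 × 7.5 = 143.2 kips (transverse, base value).
(i) R_nwl + R_nwt = 429.5 kips; (ii) 0.85 R_nwl + 1.5 R_nwt = 458.1 kips.
R_n = max = 458.1 kips [governs: (ii)]; R_n/Ω = 229.1 kips.

R_n/Ω ≈ 229 kips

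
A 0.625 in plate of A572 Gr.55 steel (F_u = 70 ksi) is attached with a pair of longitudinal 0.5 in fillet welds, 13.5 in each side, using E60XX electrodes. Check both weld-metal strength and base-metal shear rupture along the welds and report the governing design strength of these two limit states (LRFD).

φR_n ≈ 258 kips (weld metal governs)

E60XX → F_EXX = 60 ksi.
t_e = 0.707 × 0.5 = 0.3535 in; L = 27 in.
Weld metal: φR_n = 0.75 × 0.6 × 60 × 0.3535 × 27 = 257.7 kips.
Base metal (shear rupture): φR_n = 0.75 × 0.6 × 70 × 0.625 × 27 = 531.6 kips.
Governing: weld metal.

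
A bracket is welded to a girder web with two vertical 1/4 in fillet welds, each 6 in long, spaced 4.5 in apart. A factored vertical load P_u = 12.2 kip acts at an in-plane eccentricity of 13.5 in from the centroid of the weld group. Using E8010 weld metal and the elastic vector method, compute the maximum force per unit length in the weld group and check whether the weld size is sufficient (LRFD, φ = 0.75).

f_max ≈ 7.04 kip/in; NOT adequate

E80XX → F_EXX = 80 ksi.
Total weld length L_w = 12 in. Treat welds as unit-width lines.
Polar moment about centroid: J = 2[d³/12 + d(b/2)²] = 2[6³/12 + 6×2.25²] = 96.75 in³.
Direct shear f_v = P/L_w = 12.2 / 12 = 1.017 kip/in (vertical).
Torsion M = P·e = 12.2 × 13.5 = 164.7 kip·in.
Critical point at (x, y) = (2.25, 3) from centroid. f_tx = M·y/J = 5.107 kip/in; f_ty = M·x/J = 3.83 kip/in.
Resultant f_max = √[f_tx² + (f_v + f_ty)²] = √[5.107² + (1.017 + 3.83)²] = 7.041 kip/in.
Capacity per unit length: φr_n = 0.75 × 0.6 × 80 × (0.707 × 0.25) = 6.363 kip/in.
7.041 > 6.363 → NOT adequate.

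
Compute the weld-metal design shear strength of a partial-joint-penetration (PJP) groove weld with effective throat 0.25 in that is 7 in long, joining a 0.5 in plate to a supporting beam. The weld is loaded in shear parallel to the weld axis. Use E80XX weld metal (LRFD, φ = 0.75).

φR_n ≈ 63 kips

E80XX → F_EXX = 80 ksi.
Effective throat (given) t_e = 0.25 in.
A_we = 0.25 × 7 = 1.75 in².
F_nw = 0.6 F_EXX = 48 ksi.
φR_n = 0.75 × 48 × 1.75 = 63 kips.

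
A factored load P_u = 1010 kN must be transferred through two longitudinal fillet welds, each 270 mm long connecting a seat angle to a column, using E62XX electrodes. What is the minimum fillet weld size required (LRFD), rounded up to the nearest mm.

E62XX → F_EXX = 620 MPa.
Total weld length L = 540 mm.
Required throat t_e = P_u / (φ × 0.6 F_EXX × L) = 1010 / (0.75 × 0.6 × 620 × 540 × 10⁻³) = 6.704 mm.
Required leg w = t_e / 0.707 = 9.482 mm → use 10 mm.

w = 10 mm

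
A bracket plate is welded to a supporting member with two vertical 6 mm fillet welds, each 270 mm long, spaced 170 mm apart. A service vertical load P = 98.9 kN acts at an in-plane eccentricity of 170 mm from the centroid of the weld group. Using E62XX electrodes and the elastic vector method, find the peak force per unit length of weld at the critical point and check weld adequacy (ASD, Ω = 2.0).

E62XX → F_EXX = 620 MPa.
Total weld length L_w = 540 mm. Treat welds as unit-width lines.
Polar moment about centroid: J = 2[d³/12 + d(b/2)²] = 2[270³/12 + 270×85²] = 7182000 mm³.
Direct shear f_v = P/L_w = 98.9×10³ / 540 = 183.1 N/mm (vertical).
Torsion M = P·e = 98.9×10³ × 170 = 16813000 N·mm.
Critical point at (x, y) = (85, 135) from centroid. f_tx = M·y/J = 316 N/mm; f_ty = M·x/J = 199 N/mm.
Resultant f_max = √[f_tx² + (f_v + f_ty)²] = √[316² + (183.1 + 199)²] = 495.9 N/mm.
Capacity per unit length: r_n/Ω = (1/2.0) × 0.6 × 620 × (0.707 × 6) = 789 N/mm.
495.9 ≤ 789 → adequate.

f_max ≈ 496 N/mm; adequate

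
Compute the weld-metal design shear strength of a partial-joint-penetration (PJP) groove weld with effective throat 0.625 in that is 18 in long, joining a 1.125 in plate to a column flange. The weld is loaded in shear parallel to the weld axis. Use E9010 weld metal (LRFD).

φR_n ≈ 456 kips

E90XX → F_EXX = 90 ksi.
Effective throat (given) t_e = 0.625 in.
A_we = 0.625 × 18 = 11.25 in².
F_nw = 0.6 F_EXX = 54 ksi.
φR_n = 0.75 × 54 × 11.25 = 455.6 kips.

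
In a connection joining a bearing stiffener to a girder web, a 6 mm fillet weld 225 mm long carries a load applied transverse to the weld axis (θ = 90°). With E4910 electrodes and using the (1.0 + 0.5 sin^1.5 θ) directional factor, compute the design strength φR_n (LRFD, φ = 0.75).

E49XX → F_EXX = 490 MPa.
t_e = 0.707 × 6 = 4.242 mm; A_we = 4.242 × 225 = 954.5 mm².
Directional factor: 1.0 + 0.5 sin^1.5(90°) = 1.5.
F_nw = 0.6 × 490 × 1.5 = 441 MPa.
φR_n = 0.75 × 441 × 954.5 × 10⁻³ = 315.7 kN.

φR_n ≈ 316 kN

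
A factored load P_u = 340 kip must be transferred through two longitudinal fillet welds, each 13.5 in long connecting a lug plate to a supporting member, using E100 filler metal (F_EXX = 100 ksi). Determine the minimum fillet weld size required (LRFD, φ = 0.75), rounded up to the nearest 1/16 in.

w = 7/16 in

Total weld length L = 27 in.
Required throat t_e = P_u / (φ × 0.6 F_EXX × L) = 340 / (0.75 × 0.6 × 100 × 27) = 0.2798 in.
Required leg w = t_e / 0.707 = 0.3958 in → use 7/16 in.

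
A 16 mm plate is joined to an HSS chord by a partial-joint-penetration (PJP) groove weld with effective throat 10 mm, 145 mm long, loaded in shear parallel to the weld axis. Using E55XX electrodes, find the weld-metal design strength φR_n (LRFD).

E55XX → F_EXX = 550 MPa.
Effective throat (given) t_e = 10 mm.
A_we = 10 × 145 = 1450 mm².
F_nw = 0.6 F_EXX = 330 MPa.
φR_n = 0.75 × 330 × 1450 × 10⁻³ = 358.9 kN.

φR_n ≈ 359 kN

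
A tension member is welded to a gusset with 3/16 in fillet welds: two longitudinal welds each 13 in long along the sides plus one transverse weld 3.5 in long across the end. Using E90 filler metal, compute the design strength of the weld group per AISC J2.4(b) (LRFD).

E90XX → F_EXX = 90 ksi.
t_e = 0.707 × 0.1875 = 0.1326 in.
R_nwl = 0.6 × 90 × 0.1326 × 26 = 186.1 kips (longitudinal, 2 welds).
R_nwt = 0.6 × 90 × 0.1326 × 3.5 = 25.05 kips (transverse, base value).
(i) R_nwl + R_nwt = 211.2 kips; (ii) 0.85 R_nwl + 1.5 R_nwt = 195.8 kips.
R_n = max = 211.2 kips [governs: (i)]; φR_n = 158.4 kips.

φR_n ≈ 158 kips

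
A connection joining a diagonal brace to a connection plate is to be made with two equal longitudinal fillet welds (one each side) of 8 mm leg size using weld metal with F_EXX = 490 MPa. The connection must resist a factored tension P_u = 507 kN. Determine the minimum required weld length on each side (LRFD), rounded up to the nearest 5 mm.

L = 205 mm on each side

Throat t_e = 0.707 × 8 = 5.656 mm.
φr_n = 0.75 × 0.6 × 490 × 5.656 × 10⁻³ = 1.247 kN/mm.
L_req = P_u / φr_n = 507 / 1.247 = 406.5 mm total.
Per side: 406.5 / 2 = 203.3 mm.
Round up → use L = 205 mm on each side.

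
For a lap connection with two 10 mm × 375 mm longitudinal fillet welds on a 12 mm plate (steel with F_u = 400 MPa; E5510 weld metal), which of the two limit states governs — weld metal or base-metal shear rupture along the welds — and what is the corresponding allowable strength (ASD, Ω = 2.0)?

E55XX → F_EXX = 550 MPa.
t_e = 0.707 × 10 = 7.07 mm; L = 750 mm.
Weld metal: R_n/Ω = (1/2.0) × 0.6 × 550 × 7.07 × 750 × 10⁻³ = 874.9 kN.
Base metal (shear rupture): R_n/Ω = (1/2.0) × 0.6 × 400 × 12 × 750 × 10⁻³ = 1080 kN.
Governing: weld metal.

R_n/Ω ≈ 875 kN (weld metal governs)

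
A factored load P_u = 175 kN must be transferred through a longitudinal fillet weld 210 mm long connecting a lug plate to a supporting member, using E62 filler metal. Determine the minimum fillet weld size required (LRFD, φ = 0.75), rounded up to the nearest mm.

E62XX → F_EXX = 620 MPa.
Total weld length L = 210 mm.
Required throat t_e = P_u / (φ × 0.6 F_EXX × L) = 175 / (0.75 × 0.6 × 620 × 210 × 10⁻³) = 2.987 mm.
Required leg w = t_e / 0.707 = 4.225 mm → use 5 mm.

w = 5 mm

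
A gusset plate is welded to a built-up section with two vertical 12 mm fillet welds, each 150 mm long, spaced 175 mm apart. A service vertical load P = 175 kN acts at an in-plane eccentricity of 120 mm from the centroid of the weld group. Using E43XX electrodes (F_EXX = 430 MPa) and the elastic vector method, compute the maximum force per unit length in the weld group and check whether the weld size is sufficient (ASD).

Total weld length L_w = 300 mm. Treat welds as unit-width lines.
Polar moment about centroid: J = 2[d³/12 + d(b/2)²] = 2[150³/12 + 150×87.5²] = 2859000 mm³.
Direct shear f_v = P/L_w = 175×10³ / 300 = 583.3 N/mm (vertical).
Torsion M = P·e = 175×10³ × 120 = 21000000 N·mm.
Critical point at (x, y) = (87.5, 75) from centroid. f_tx = M·y/J = 550.8 N/mm; f_ty = M·x/J = 642.6 N/mm.
Resultant f_max = √[f_tx² + (f_v + f_ty)²] = √[550.8² + (583.3 + 642.6)²] = 1344 N/mm.
Capacity per unit length: r_n/Ω = (1/2.0) × 0.6 × 430 × (0.707 × 12) = 1094 N/mm.
1344 > 1094 → NOT adequate.

f_max ≈ 1340 N/mm; NOT adequate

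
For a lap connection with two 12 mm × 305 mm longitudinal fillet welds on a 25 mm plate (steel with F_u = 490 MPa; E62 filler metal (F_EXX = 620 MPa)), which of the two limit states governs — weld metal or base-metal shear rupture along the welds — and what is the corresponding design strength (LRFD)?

t_e = 0.707 × 12 = 8.484 mm; L = 610 mm.
Weld metal: φR_n = 0.75 × 0.6 × 620 × 8.484 × 610 × 10⁻³ = 1444 kN.
Base metal (shear rupture): φR_n = 0.75 × 0.6 × 490 × 25 × 610 × 10⁻³ = 3363 kN.
Governing: weld metal.

φR_n ≈ 1440 kN (weld metal governs)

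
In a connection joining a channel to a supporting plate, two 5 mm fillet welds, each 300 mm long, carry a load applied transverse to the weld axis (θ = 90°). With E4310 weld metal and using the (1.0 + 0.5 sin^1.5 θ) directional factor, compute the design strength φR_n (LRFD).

φR_n ≈ 616 kN

E43XX → F_EXX = 430 MPa.
t_e = 0.707 × 5 = 3.535 mm; A_we = 3.535 × 600 = 2121 mm².
Directional factor: 1.0 + 0.5 sin^1.5(90°) = 1.5.
F_nw = 0.6 × 430 × 1.5 = 387 MPa.
φR_n = 0.75 × 387 × 2121 × 10⁻³ = 615.6 kN.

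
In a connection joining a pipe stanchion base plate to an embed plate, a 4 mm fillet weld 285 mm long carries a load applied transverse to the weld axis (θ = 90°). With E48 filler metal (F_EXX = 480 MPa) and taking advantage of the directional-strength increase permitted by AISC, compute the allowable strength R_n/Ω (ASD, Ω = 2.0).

t_e = 0.707 × 4 = 2.828 mm; A_we = 2.828 × 285 = 806 mm².
Directional factor: 1.0 + 0.5 sin^1.5(90°) = 1.5.
F_nw = 0.6 × 480 × 1.5 = 432 MPa.
R_n/Ω = (432 × 806) / 2.0 × 10⁻³ = 174.1 kN.

R_n/Ω ≈ 174 kN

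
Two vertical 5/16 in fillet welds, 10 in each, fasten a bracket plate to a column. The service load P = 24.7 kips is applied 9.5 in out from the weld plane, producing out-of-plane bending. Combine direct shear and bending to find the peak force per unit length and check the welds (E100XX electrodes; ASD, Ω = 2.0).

E100XX → F_EXX = 100 ksi.
L_w = 2 × 10 = 20 in; section modulus (unit throat) S = 2 × L²/6 = 33.33 in².
Direct shear f_v = P/L_w = 24.7/20 = 1.235 kip/in.
Moment M = P × e = 24.7 × 9.5 = 234.65 kip·in; bending f_b = M/S = 7.039 kip/in.
f_max = √(f_v² + f_b²) = √(1.235² + 7.039²) = 7.147 kip/in.
r_n/Ω = (1/2.0) × 0.6 × 100 × (0.707 × 0.3125) = 6.628 kip/in → NOT adequate.

f_max ≈ 7.15 kip/in; NOT adequate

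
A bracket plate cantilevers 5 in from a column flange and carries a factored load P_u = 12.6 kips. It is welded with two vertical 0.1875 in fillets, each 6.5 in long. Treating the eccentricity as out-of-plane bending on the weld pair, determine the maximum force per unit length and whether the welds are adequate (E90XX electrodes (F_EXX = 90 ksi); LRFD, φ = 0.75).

L_w = 2 × 6.5 = 13 in; section modulus (unit throat) S = 2 × L²/6 = 14.08 in².
Direct shear f_v = P/L_w = 12.6/13 = 0.9692 kip/in.
Moment M = P × e = 12.6 × 5 = 63 kip·in; bending f_b = M/S = 4.473 kip/in.
f_max = √(f_v² + f_b²) = √(0.9692² + 4.473²) = 4.577 kip/in.
φr_n = 0.75 × 0.6 × 90 × (0.707 × 0.1875) = 5.369 kip/in → adequate.

f_max ≈ 4.58 kip/in; adequate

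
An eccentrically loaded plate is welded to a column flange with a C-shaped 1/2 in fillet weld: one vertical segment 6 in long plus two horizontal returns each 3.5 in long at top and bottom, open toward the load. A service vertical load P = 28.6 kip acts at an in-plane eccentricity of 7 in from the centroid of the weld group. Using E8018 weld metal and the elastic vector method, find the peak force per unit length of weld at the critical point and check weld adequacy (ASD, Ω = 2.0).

E80XX → F_EXX = 80 ksi.
Total weld length L_w = 13 in. Treat welds as unit-width lines.
Centroid: x̄ = 2×3.5×1.75 / 13 = 0.9423 in from the vertical weld.
Polar moment about centroid: J = I_x + I_y = [6³/12 + 2×3.5×3²] + [6×0.9423² + 2(3.5³/12 + 3.5×0.8077²)] = 98.04 in³.
Direct shear f_v = P/L_w = 28.6 / 13 = 2.2 kip/in (vertical).
Torsion M = P·e = 28.6 × 7 = 200.2 kip·in.
Critical point at (x, y) = (2.558, 3) from centroid. f_tx = M·y/J = 6.126 kip/in; f_ty = M·x/J = 5.223 kip/in.
Resultant f_max = √[f_tx² + (f_v + f_ty)²] = √[6.126² + (2.2 + 5.223)²] = 9.624 kip/in.
Capacity per unit length: r_n/Ω = (1/2.0) × 0.6 × 80 × (0.707 × 0.5) = 8.484 kip/in.
9.624 > 8.484 → NOT adequate.

f_max ≈ 9.62 kip/in; NOT adequate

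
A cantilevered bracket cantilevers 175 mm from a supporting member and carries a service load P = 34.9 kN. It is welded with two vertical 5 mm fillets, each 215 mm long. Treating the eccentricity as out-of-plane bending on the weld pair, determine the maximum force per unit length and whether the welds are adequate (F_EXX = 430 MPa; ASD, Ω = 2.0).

f_max ≈ 405 N/mm; adequate

L_w = 2 × 215 = 430 mm; section modulus (unit throat) S = 2 × L²/6 = 15410 mm².
Direct shear f_v = P/L_w = 34.9×10³/430 = 81.16 N/mm.
Moment M = P × e = 34.9×10³ × 175 = 6107500 N·mm; bending f_b = M/S = 396.4 N/mm.
f_max = √(f_v² + f_b²) = √(81.16² + 396.4²) = 404.6 N/mm.
r_n/Ω = (1/2.0) × 0.6 × 430 × (0.707 × 5) = 456 N/mm → adequate.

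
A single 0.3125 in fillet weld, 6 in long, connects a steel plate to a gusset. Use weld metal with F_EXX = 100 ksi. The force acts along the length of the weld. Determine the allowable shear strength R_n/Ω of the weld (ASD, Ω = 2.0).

Effective throat t_e = 0.707 × 0.3125 = 0.2209 in.
Total length L = 6 in; A_we = 0.2209 × 6 = 1.326 in².
F_nw = 0.6 F_EXX = 0.6 × 100 = 60 ksi.
R_n = 60 × 1.326 = 79.54 kips; R_n/Ω = 79.54/2.0 = 39.77 kips.

R_n/Ω ≈ 39.8 kips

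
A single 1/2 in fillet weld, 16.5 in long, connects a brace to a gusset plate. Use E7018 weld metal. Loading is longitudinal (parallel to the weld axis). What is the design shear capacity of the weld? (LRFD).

E70XX → F_EXX = 70 ksi.
Effective throat t_e = 0.707 × 0.5 = 0.3535 in.
Total length L = 16.5 in; A_we = 0.3535 × 16.5 = 5.833 in².
F_nw = 0.6 F_EXX = 0.6 × 70 = 42 ksi.
φR_n = 0.75 × 42 × 5.833 = 183.7 kip.

φR_n ≈ 184 kip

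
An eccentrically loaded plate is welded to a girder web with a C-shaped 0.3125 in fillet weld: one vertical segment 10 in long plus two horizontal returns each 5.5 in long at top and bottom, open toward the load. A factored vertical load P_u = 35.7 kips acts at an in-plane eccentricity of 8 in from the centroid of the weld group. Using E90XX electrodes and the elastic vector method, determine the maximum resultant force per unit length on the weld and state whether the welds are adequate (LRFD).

E90XX → F_EXX = 90 ksi.
Total weld length L_w = 21 in. Treat welds as unit-width lines.
Centroid: x̄ = 2×5.5×2.75 / 21 = 1.44 in from the vertical weld.
Polar moment about centroid: J = I_x + I_y = [10³/12 + 2×5.5×5²] + [10×1.44² + 2(5.5³/12 + 5.5×1.31²)] = 425.7 in³.
Direct shear f_v = P/L_w = 35.7 / 21 = 1.7 kip/in (vertical).
Torsion M = P·e = 35.7 × 8 = 285.6 kip·in.
Critical point at (x, y) = (4.06, 5) from centroid. f_tx = M·y/J = 3.355 kip/in; f_ty = M·x/J = 2.724 kip/in.
Resultant f_max = √[f_tx² + (f_v + f_ty)²] = √[3.355² + (1.7 + 2.724)²] = 5.552 kip/in.
Capacity per unit length: φr_n = 0.75 × 0.6 × 90 × (0.707 × 0.3125) = 8.948 kip/in.
5.552 ≤ 8.948 → adequate.

f_max ≈ 5.55 kip/in; adequate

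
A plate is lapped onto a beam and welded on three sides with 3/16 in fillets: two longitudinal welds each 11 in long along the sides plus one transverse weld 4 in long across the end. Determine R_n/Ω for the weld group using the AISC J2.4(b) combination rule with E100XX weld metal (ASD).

R_n/Ω ≈ 103 kip

E100XX → F_EXX = 100 ksi.
t_e = 0.707 × 0.1875 = 0.1326 in.
R_nwl = 0.6 × 100 × 0.1326 × 22 = 175 kip (longitudinal, 2 welds).
R_nwt = 0.6 × 100 × 0.1326 × 4 = 31.82 kip (transverse, base value).
(i) R_nwl + R_nwt = 206.8 kip; (ii) 0.85 R_nwl + 1.5 R_nwt = 196.5 kip.
R_n = max = 206.8 kip [governs: (i)]; R_n/Ω = 103.4 kip.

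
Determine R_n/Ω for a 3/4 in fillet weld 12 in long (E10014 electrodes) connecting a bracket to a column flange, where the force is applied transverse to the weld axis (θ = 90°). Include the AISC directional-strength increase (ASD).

R_n/Ω ≈ 286 kips

E100XX → F_EXX = 100 ksi.
t_e = 0.707 × 0.75 = 0.5302 in; A_we = 0.5302 × 12 = 6.363 in².
Directional factor: 1.0 + 0.5 sin^1.5(90°) = 1.5.
F_nw = 0.6 × 100 × 1.5 = 90 ksi.
R_n/Ω = (90 × 6.363) / 2.0 = 286.3 kips.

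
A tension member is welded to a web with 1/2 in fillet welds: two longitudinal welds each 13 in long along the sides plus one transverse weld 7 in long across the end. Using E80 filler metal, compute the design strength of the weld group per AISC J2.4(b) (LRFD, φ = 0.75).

φR_n ≈ 420 kips

E80XX → F_EXX = 80 ksi.
t_e = 0.707 × 0.5 = 0.3535 in.
R_nwl = 0.6 × 80 × 0.3535 × 26 = 441.2 kips (longitudinal, 2 welds).
R_nwt = 0.6 × 80 × 0.3535 × 7 = 118.8 kips (transverse, base value).
(i) R_nwl + R_nwt = 559.9 kips; (ii) 0.85 R_nwl + 1.5 R_nwt = 553.2 kips.
R_n = max = 559.9 kips [governs: (i)]; φR_n = 420 kips.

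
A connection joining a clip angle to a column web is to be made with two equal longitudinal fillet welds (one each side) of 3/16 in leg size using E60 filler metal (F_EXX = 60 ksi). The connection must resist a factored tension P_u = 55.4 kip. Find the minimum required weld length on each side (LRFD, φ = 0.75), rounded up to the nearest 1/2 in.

L = 8 in on each side

Throat t_e = 0.707 × 0.1875 = 0.1326 in.
φr_n = 0.75 × 0.6 × 60 × 0.1326 = 3.579 kip/in.
L_req = P_u / φr_n = 55.4 / 3.579 = 15.48 in total.
Per side: 15.48 / 2 = 7.739 in.
Round up → use L = 8 in on each side.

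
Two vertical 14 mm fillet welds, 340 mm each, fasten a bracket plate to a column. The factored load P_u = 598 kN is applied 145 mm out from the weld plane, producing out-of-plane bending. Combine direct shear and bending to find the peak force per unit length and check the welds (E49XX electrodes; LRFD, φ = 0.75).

E49XX → F_EXX = 490 MPa.
L_w = 2 × 340 = 680 mm; section modulus (unit throat) S = 2 × L²/6 = 38530 mm².
Direct shear f_v = P/L_w = 598×10³/680 = 879.4 N/mm.
Moment M = P × e = 598×10³ × 145 = 86710000 N·mm; bending f_b = M/S = 2250 N/mm.
f_max = √(f_v² + f_b²) = √(879.4² + 2250²) = 2416 N/mm.
φr_n = 0.75 × 0.6 × 490 × (0.707 × 14) = 2183 N/mm → NOT adequate.

f_max ≈ 2420 N/mm; NOT adequate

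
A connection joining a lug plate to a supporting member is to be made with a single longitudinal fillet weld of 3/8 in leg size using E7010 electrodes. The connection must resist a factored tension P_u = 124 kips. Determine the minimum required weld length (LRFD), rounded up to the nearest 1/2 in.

E70XX → F_EXX = 70 ksi.
Throat t_e = 0.707 × 0.375 = 0.2651 in.
φr_n = 0.75 × 0.6 × 70 × 0.2651 = 8.351 kips/in.
L_req = P_u / φr_n = 124 / 8.351 = 14.85 in total.
Round up → use L = 15 in.

L = 15 in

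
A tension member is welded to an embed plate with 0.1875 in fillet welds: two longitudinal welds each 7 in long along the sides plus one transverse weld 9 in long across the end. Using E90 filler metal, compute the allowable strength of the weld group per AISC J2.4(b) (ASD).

R_n/Ω ≈ 90.9 kips

E90XX → F_EXX = 90 ksi.
t_e = 0.707 × 0.1875 = 0.1326 in.
R_nwl = 0.6 × 90 × 0.1326 × 14 = 100.2 kips (longitudinal, 2 welds).
R_nwt = 0.6 × 90 × 0.1326 × 9 = 64.43 kips (transverse, base value).
(i) R_nwl + R_nwt = 164.6 kips; (ii) 0.85 R_nwl + 1.5 R_nwt = 181.8 kips.
R_n = max = 181.8 kips [governs: (ii)]; R_n/Ω = 90.91 kips.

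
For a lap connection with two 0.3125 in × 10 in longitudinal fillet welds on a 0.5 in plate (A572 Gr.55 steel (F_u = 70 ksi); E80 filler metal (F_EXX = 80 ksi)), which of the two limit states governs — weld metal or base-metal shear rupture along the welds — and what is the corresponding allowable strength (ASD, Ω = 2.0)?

R_n/Ω ≈ 106 kips (weld metal governs)

t_e = 0.707 × 0.3125 = 0.2209 in; L = 20 in.
Weld metal: R_n/Ω = (1/2.0) × 0.6 × 80 × 0.2209 × 20 = 106 kips.
Base metal (shear rupture): R_n/Ω = (1/2.0) × 0.6 × 70 × 0.5 × 20 = 210 kips.
Governing: weld metal.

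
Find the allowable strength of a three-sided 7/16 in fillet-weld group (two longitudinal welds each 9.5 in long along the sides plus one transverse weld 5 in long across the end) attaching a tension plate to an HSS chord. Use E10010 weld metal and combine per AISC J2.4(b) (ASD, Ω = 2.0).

R_n/Ω ≈ 223 kips

E100XX → F_EXX = 100 ksi.
t_e = 0.707 × 0.4375 = 0.3093 in.
R_nwl = 0.6 × 100 × 0.3093 × 19 = 352.6 kips (longitudinal, 2 welds).
R_nwt = 0.6 × 100 × 0.3093 × 5 = 92.79 kips (transverse, base value).
(i) R_nwl + R_nwt = 445.4 kips; (ii) 0.85 R_nwl + 1.5 R_nwt = 438.9 kips.
R_n = max = 445.4 kips [governs: (i)]; R_n/Ω = 222.7 kips.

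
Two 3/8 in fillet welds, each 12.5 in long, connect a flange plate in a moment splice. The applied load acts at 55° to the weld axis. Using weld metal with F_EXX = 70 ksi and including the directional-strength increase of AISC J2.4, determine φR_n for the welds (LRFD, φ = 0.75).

φR_n ≈ 286 kip

t_e = 0.707 × 0.375 = 0.2651 in; A_we = 0.2651 × 25 = 6.628 in².
Directional factor: 1.0 + 0.5 sin^1.5(55°) = 1.371.
F_nw = 0.6 × 70 × 1.371 = 57.57 ksi.
φR_n = 0.75 × 57.57 × 6.628 = 286.2 kip.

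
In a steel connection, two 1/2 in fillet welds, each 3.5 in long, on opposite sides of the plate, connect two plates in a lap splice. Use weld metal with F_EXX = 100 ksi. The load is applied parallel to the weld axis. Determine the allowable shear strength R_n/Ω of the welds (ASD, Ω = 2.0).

R_n/Ω ≈ 74.2 kips

Effective throat t_e = 0.707 × 0.5 = 0.3535 in.
Total length L = 7 in; A_we = 0.3535 × 7 = 2.474 in².
F_nw = 0.6 F_EXX = 0.6 × 100 = 60 ksi.
R_n = 60 × 2.474 = 148.5 kips; R_n/Ω = 148.5/2.0 = 74.23 kips.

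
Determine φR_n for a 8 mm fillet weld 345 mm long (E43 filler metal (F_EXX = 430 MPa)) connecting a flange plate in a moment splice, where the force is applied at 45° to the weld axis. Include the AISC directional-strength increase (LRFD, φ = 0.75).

φR_n ≈ 490 kN

t_e = 0.707 × 8 = 5.656 mm; A_we = 5.656 × 345 = 1951 mm².
Directional factor: 1.0 + 0.5 sin^1.5(45°) = 1.297.
F_nw = 0.6 × 430 × 1.297 = 334.7 MPa.
φR_n = 0.75 × 334.7 × 1951 × 10⁻³ = 489.8 kN.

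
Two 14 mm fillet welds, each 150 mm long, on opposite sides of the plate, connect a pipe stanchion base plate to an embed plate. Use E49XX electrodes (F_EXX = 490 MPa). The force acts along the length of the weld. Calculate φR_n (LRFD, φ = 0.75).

φR_n ≈ 655 kN

Effective throat t_e = 0.707 × 14 = 9.898 mm.
Total length L = 300 mm; A_we = 9.898 × 300 = 2969 mm².
F_nw = 0.6 F_EXX = 0.6 × 490 = 294 MPa.
φR_n = 0.75 × 294 × 2969 × 10⁻³ = 654.8 kN.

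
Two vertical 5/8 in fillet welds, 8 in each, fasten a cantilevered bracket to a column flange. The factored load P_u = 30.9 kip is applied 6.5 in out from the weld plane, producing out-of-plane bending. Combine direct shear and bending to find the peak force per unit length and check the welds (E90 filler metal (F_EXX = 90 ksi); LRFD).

L_w = 2 × 8 = 16 in; section modulus (unit throat) S = 2 × L²/6 = 21.33 in².
Direct shear f_v = P/L_w = 30.9/16 = 1.931 kip/in.
Moment M = P × e = 30.9 × 6.5 = 200.85 kip·in; bending f_b = M/S = 9.415 kip/in.
f_max = √(f_v² + f_b²) = √(1.931² + 9.415²) = 9.611 kip/in.
φr_n = 0.75 × 0.6 × 90 × (0.707 × 0.625) = 17.9 kip/in → adequate.

f_max ≈ 9.61 kip/in; adequate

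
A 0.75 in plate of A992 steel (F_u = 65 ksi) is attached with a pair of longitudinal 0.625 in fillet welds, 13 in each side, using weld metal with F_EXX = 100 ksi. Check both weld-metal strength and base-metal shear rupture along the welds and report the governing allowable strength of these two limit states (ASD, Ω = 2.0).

t_e = 0.707 × 0.625 = 0.4419 in; L = 26 in.
Weld metal: R_n/Ω = (1/2.0) × 0.6 × 100 × 0.4419 × 26 = 344.7 kip.
Base metal (shear rupture): R_n/Ω = (1/2.0) × 0.6 × 65 × 0.75 × 26 = 380.2 kip.
Governing: weld metal.

R_n/Ω ≈ 345 kip (weld metal governs)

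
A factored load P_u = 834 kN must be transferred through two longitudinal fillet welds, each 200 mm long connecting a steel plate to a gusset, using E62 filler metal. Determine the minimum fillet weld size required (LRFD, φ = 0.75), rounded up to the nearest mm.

w = 11 mm

E62XX → F_EXX = 620 MPa.
Total weld length L = 400 mm.
Required throat t_e = P_u / (φ × 0.6 F_EXX × L) = 834 / (0.75 × 0.6 × 620 × 400 × 10⁻³) = 7.473 mm.
Required leg w = t_e / 0.707 = 10.57 mm → use 11 mm.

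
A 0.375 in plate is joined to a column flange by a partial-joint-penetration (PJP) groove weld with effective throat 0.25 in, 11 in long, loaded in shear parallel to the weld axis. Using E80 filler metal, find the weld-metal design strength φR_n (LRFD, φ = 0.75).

φR_n ≈ 99 kips

E80XX → F_EXX = 80 ksi.
Effective throat (given) t_e = 0.25 in.
A_we = 0.25 × 11 = 2.75 in².
F_nw = 0.6 F_EXX = 48 ksi.
φR_n = 0.75 × 48 × 2.75 = 99 kips.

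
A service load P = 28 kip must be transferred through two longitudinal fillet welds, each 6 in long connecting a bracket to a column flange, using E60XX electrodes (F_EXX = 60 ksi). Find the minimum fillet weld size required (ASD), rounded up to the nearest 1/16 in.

w = 3/16 in

Total weld length L = 12 in.
Required throat t_e = P × Ω / (0.6 F_EXX × L) = 28 × 2.0 / (0.6 × 60 × 12) = 0.1296 in.
Required leg w = t_e / 0.707 = 0.1834 in → use 3/16 in.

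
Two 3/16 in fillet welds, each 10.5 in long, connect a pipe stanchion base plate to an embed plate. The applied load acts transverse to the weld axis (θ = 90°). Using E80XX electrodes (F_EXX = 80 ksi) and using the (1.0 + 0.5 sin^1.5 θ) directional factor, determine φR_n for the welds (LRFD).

φR_n ≈ 150 kip

t_e = 0.707 × 0.1875 = 0.1326 in; A_we = 0.1326 × 21 = 2.784 in².
Directional factor: 1.0 + 0.5 sin^1.5(90°) = 1.5.
F_nw = 0.6 × 80 × 1.5 = 72 ksi.
φR_n = 0.75 × 72 × 2.784 = 150.3 kip.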